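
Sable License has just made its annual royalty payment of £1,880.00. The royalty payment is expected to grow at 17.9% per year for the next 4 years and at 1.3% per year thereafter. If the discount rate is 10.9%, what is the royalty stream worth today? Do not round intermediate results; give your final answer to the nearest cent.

£34125.03

D_1 = 2216.52000
D_2 = 2613.27708
D_3 = 3081.05368
D_4 = 3632.56229
Terminal value at year 4: TV = D_4×(1+g_2)/(r−g_2) = 3679.78560/0.096 = 38331.09995
P_0 = D_1/(1+r)^1 + D_2/(1+r)^2 + D_3/(1+r)^3 + D_4/(1+r)^4 + TV/(1+r)^4
    = 1998.66546 + 2124.82108 + 2258.93964 + 2401.52374 + 25341.07868 = 34125.02861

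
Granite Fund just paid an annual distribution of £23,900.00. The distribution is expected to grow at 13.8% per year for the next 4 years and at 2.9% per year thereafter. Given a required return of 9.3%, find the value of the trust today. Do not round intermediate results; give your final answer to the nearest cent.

D_1 = 27198.20000
D_2 = 30951.55160
D_3 = 35222.86572
D_4 = 40083.62119
Terminal value at year 4: TV = D_4×(1+g_2)/(r−g_2) = 41246.04620/0.064 = 644469.47195
P_0 = D_1/(1+r)^1 + D_2/(1+r)^2 + D_3/(1+r)^3 + D_4/(1+r)^4 + TV/(1+r)^4
    = 24883.98902 + 25908.48994 + 26975.17068 + 28085.76783 + 451566.48583 = 557419.90330

£557419.90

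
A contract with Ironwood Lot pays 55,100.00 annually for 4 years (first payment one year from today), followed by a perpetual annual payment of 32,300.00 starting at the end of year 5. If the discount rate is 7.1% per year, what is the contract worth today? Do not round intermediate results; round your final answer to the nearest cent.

PV of 4-year annuity: 55,100.00 × [1 − (1+0.071)^−4] / 0.071 = 186214.78170
Perpetuity value at year 4: 32,300.00 / 0.071 = 454929.57746
PV of perpetuity: 454929.57746 / (1+0.071)^4 = 345769.18819
Total PV = 186214.78170 + 345769.18819 = 531983.96989

531983.97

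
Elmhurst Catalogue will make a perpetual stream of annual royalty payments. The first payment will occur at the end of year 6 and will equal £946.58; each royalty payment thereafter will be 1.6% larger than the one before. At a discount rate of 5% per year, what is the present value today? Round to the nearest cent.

£21813.83

Value at end of year 5: C₁ / (r − g) = £946.58 / (0.05 − 0.016) = £27,840.5882
Discount to today: PV = £27,840.5882 / (1 + 0.05)^5 = £27,840.5882 / 1.276282 = £21,813.83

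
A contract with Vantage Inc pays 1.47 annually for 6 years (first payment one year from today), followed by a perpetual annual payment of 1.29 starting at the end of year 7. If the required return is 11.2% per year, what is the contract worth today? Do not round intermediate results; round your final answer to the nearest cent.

12.27

PV of 6-year annuity: 1.47 × [1 − (1+0.112)^−6] / 0.112 = 6.18322
Perpetuity value at year 6: 1.29 / 0.112 = 11.51786
PV of perpetuity: 11.51786 / (1+0.112)^6 = 6.09176
Total PV = 6.18322 + 6.09176 = 12.27499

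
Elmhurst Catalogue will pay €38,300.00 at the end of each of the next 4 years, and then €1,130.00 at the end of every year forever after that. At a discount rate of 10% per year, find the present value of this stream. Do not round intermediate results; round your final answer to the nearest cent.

PV of 4-year annuity: €38,300.00 × [1 − (1+0.1)^−4] / 0.1 = 121405.84660
Perpetuity value at year 4: €1,130.00 / 0.1 = 11300.00000
PV of perpetuity: 11300.00000 / (1+0.1)^4 = 7718.05205
Total PV = 121405.84660 + 7718.05205 = 129123.89864

€129123.90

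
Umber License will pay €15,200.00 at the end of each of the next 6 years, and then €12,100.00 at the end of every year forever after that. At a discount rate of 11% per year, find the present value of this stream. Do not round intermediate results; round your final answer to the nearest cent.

€123114.67

PV of 6-year annuity: €15,200.00 × [1 − (1+0.11)^−6] / 0.11 = 64304.17538
Perpetuity value at year 6: €12,100.00 / 0.11 = 110000.00000
PV of perpetuity: 110000.00000 / (1+0.11)^6 = 58810.49197
Total PV = 64304.17538 + 58810.49197 = 123114.66735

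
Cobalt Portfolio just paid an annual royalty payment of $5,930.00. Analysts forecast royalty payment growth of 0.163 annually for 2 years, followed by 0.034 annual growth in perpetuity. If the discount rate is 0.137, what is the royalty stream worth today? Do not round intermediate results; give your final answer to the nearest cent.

D_1 = 6896.59000
D_2 = 8020.73417
Terminal value at year 2: TV = D_2×(1+g_2)/(r−g_2) = 8293.43913/0.103 = 80518.82652
P_0 = D_1/(1+r)^1 + D_2/(1+r)^2 + TV/(1+r)^2
    = 6065.60246 + 6204.30577 + 62284.00164 = 74553.90988

$74553.91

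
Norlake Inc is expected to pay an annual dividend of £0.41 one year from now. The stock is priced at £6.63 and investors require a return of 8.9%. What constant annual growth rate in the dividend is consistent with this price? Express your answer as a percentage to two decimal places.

2.72%

P = D₁/(r−g) ⇒ g = r − D₁/P = 0.089 − £0.41/£6.63 = 0.027160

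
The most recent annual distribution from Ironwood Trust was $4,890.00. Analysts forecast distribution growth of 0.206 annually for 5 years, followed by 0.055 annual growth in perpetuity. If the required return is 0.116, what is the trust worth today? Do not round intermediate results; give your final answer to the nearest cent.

$155678.13

D_1 = 5897.34000
D_2 = 7112.19204
D_3 = 8577.30360
D_4 = 10344.22814
D_5 = 12475.13914
Terminal value at year 5: TV = D_5×(1+g_2)/(r−g_2) = 13161.27179/0.061 = 215758.55396
P_0 = D_1/(1+r)^1 + D_2/(1+r)^2 + D_3/(1+r)^3 + D_4/(1+r)^4 + D_5/(1+r)^5 + TV/(1+r)^5
    = 5284.35484 + 5710.51249 + 6171.03769 + 6668.70202 + 7206.50057 + 124637.01800 = 155678.12560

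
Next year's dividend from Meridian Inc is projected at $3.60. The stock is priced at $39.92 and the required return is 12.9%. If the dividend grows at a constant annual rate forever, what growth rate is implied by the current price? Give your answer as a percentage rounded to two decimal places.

P = D₁/(r−g) ⇒ g = r − D₁/P = 0.129 − $3.60/$39.92 = 0.038820

3.88%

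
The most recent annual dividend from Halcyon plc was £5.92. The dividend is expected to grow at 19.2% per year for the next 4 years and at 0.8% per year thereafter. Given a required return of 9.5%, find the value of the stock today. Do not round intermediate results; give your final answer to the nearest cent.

£125.73

D_1 = 7.05664
D_2 = 8.41151
D_3 = 10.02653
D_4 = 11.95162
Terminal value at year 4: TV = D_4×(1+g_2)/(r−g_2) = 12.04723/0.087 = 138.47393
P_0 = D_1/(1+r)^1 + D_2/(1+r)^2 + D_3/(1+r)^3 + D_4/(1+r)^4 + TV/(1+r)^4
    = 6.44442 + 7.01530 + 7.63674 + 8.31324 + 96.31890 = 125.72860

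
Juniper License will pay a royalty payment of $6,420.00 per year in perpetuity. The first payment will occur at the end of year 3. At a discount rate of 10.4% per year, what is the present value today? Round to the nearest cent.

$50648.14

Value at end of year 2: C / r = $6,420.00 / 0.104 = $61,730.7692
Discount to today: PV = $61,730.7692 / (1 + 0.104)^2 = $61,730.7692 / 1.218816 = $50,648.14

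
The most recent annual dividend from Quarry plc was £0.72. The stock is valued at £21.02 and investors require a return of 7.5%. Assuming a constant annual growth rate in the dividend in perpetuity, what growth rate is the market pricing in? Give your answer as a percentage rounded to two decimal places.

P = D₀(1+g)/(r−g) ⇒ P(r−g) = D₀(1+g) ⇒ g(P+D₀) = P·r − D₀
g = (P·r − D₀)/(P + D₀) = (£21.02×0.075 − £0.72) / (£21.02 + £0.72) = 0.039397

3.94%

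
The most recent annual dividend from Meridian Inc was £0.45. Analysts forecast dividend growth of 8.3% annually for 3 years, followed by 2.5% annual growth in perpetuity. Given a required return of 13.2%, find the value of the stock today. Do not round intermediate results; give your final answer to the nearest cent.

£5.01

D_1 = 0.48735
D_2 = 0.52780
D_3 = 0.57161
Terminal value at year 3: TV = D_3×(1+g_2)/(r−g_2) = 0.58590/0.107 = 5.47568
P_0 = D_1/(1+r)^1 + D_2/(1+r)^2 + D_3/(1+r)^3 + TV/(1+r)^3
    = 0.43052 + 0.41189 + 0.39406 + 3.77484 = 5.01130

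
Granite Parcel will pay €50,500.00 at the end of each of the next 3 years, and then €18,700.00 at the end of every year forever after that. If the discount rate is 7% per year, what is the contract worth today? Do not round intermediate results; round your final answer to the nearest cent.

€350596.11

PV of 3-year annuity: €50,500.00 × [1 − (1+0.07)^−3] / 0.07 = 132527.96024
Perpetuity value at year 3: €18,700.00 / 0.07 = 267142.85714
PV of perpetuity: 267142.85714 / (1+0.07)^3 = 218068.14711
Total PV = 132527.96024 + 218068.14711 = 350596.10736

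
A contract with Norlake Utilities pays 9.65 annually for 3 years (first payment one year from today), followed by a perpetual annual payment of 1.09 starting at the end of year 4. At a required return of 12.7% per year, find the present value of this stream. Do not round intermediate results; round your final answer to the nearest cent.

28.90

PV of 3-year annuity: 9.65 × [1 − (1+0.127)^−3] / 0.127 = 22.90169
Perpetuity value at year 3: 1.09 / 0.127 = 8.58268
PV of perpetuity: 8.58268 / (1+0.127)^3 = 5.99585
Total PV = 22.90169 + 5.99585 = 28.89755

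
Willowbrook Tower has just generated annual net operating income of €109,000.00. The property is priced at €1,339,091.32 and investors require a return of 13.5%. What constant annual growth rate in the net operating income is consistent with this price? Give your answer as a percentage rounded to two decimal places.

4.96%

P = D₀(1+g)/(r−g) ⇒ P(r−g) = D₀(1+g) ⇒ g(P+D₀) = P·r − D₀
g = (P·r − D₀)/(P + D₀) = (€1,339,091.32×0.135 − €109,000.00) / (€1,339,091.32 + €109,000.00) = 0.049567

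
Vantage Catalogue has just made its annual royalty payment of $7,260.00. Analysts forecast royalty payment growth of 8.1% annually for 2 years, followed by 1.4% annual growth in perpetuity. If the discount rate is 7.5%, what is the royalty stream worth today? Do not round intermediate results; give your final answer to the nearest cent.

$136675.33

D_1 = 7848.06000
D_2 = 8483.75286
Terminal value at year 2: TV = D_2×(1+g_2)/(r−g_2) = 8602.52540/0.061 = 141025.00656
P_0 = D_1/(1+r)^1 + D_2/(1+r)^2 + TV/(1+r)^2
    = 7300.52093 + 7341.26802 + 122033.53731 = 136675.32627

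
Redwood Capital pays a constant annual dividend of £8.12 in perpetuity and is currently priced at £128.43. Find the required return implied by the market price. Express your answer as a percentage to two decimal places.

P = C/r ⇒ r = C/P = £8.12/£128.43 = 0.063225

6.32%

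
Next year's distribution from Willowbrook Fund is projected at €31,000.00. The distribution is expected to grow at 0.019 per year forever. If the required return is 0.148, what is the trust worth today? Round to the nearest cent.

€240310.08

Growing perpetuity: P = D₁ / (r − g) = €31,000.0000 / (0.148 − 0.019) = €240,310.08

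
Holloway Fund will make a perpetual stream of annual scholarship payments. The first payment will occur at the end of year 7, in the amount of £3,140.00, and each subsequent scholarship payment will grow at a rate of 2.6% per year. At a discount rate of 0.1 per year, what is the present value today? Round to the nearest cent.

£23952.00

Value at end of year 6: C₁ / (r − g) = £3,140.00 / (0.1 − 0.026) = £42,432.4324
Discount to today: PV = £42,432.4324 / (1 + 0.1)^6 = £42,432.4324 / 1.771561 = £23,952.00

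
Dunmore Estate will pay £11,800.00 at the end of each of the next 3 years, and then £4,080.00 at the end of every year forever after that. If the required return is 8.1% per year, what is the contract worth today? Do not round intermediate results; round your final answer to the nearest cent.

PV of 3-year annuity: £11,800.00 × [1 − (1+0.081)^−3] / 0.081 = 30354.95681
Perpetuity value at year 3: £4,080.00 / 0.081 = 50370.37037
PV of perpetuity: 50370.37037 / (1+0.081)^3 = 39874.75818
Total PV = 30354.95681 + 39874.75818 = 70229.71500

£70229.71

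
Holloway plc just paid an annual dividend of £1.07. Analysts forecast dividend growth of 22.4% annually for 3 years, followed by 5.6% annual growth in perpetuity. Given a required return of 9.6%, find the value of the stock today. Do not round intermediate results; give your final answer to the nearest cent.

£43.37

D_1 = 1.30968
D_2 = 1.60305
D_3 = 1.96213
Terminal value at year 3: TV = D_3×(1+g_2)/(r−g_2) = 2.07201/0.04 = 51.80026
P_0 = D_1/(1+r)^1 + D_2/(1+r)^2 + D_3/(1+r)^3 + TV/(1+r)^3
    = 1.19496 + 1.33452 + 1.49038 + 39.34597 = 43.36584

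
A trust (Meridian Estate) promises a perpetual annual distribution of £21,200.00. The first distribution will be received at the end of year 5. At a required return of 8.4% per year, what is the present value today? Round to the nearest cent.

£182784.53

Value at end of year 4: C / r = £21,200.00 / 0.084 = £252,380.9524
Discount to today: PV = £252,380.9524 / (1 + 0.084)^4 = £252,380.9524 / 1.380757 = £182,784.53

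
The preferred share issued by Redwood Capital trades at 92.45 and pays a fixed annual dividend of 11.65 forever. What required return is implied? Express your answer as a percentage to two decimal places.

P = C/r ⇒ r = C/P = 11.65/92.45 = 0.126014

12.60%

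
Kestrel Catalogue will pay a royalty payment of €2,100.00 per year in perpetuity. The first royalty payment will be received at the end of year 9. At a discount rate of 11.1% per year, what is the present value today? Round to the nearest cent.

Value at end of year 8: C / r = €2,100.00 / 0.111 = €18,918.9189
Discount to today: PV = €18,918.9189 / (1 + 0.111)^8 = €18,918.9189 / 2.321200 = €8,150.49

€8150.49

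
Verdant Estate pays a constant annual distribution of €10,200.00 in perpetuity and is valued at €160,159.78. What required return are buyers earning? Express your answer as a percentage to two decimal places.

P = C/r ⇒ r = C/P = €10,200.00/€160,159.78 = 0.063686

6.37%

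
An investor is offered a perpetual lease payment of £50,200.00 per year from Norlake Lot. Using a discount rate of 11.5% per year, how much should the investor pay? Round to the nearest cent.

Level perpetuity: PV = C / r = £50,200.00 / 0.115 = £436,521.74

£436521.74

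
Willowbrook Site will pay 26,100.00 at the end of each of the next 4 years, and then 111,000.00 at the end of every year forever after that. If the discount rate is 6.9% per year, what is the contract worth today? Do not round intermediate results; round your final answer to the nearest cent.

1320471.02

PV of 4-year annuity: 26,100.00 × [1 − (1+0.069)^−4] / 0.069 = 88606.15895
Perpetuity value at year 4: 111,000.00 / 0.069 = 1608695.65217
PV of perpetuity: 1608695.65217 / (1+0.069)^4 = 1231864.86124
Total PV = 88606.15895 + 1231864.86124 = 1320471.02019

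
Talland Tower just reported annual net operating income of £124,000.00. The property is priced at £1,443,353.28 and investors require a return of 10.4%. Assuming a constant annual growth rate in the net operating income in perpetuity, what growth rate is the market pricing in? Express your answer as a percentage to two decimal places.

1.67%

P = D₀(1+g)/(r−g) ⇒ P(r−g) = D₀(1+g) ⇒ g(P+D₀) = P·r − D₀
g = (P·r − D₀)/(P + D₀) = (£1,443,353.28×0.104 − £124,000.00) / (£1,443,353.28 + £124,000.00) = 0.016658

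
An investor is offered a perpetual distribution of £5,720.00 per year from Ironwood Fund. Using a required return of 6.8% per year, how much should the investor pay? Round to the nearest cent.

£84117.65

Level perpetuity: PV = C / r = £5,720.00 / 0.068 = £84,117.65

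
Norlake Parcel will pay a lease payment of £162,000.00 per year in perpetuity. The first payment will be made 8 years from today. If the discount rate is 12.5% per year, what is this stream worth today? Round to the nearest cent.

Value at end of year 7: C / r = £162,000.00 / 0.125 = £1,296,000.0000
Discount to today: PV = £1,296,000.0000 / (1 + 0.125)^7 = £1,296,000.0000 / 2.280697 = £568,247.25

£568247.25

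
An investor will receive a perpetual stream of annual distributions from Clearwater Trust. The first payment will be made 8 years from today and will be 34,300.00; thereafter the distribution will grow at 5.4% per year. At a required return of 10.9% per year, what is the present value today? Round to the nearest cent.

Value at end of year 7: C₁ / (r − g) = 34,300.00 / (0.109 − 0.054) = 623,636.3636
Discount to today: PV = 623,636.3636 / (1 + 0.109)^7 = 623,636.3636 / 2.063103 = 302,280.83

302280.83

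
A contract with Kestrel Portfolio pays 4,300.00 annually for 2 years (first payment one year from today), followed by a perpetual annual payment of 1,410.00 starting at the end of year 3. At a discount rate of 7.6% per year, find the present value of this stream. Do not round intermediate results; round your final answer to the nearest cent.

23734.67

PV of 2-year annuity: 4,300.00 × [1 − (1+0.076)^−2] / 0.076 = 7710.29975
Perpetuity value at year 2: 1,410.00 / 0.076 = 18552.63158
PV of perpetuity: 18552.63158 / (1+0.076)^2 = 16024.37050
Total PV = 7710.29975 + 16024.37050 = 23734.67025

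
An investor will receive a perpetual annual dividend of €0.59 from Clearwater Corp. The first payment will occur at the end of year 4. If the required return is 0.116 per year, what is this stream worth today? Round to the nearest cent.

Value at end of year 3: C / r = €0.59 / 0.116 = €5.0862
Discount to today: PV = €5.0862 / (1 + 0.116)^3 = €5.0862 / 1.389929 = €3.66

€3.66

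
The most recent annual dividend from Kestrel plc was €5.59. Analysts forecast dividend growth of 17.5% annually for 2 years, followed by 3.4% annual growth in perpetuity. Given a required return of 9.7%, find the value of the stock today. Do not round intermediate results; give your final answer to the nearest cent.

D_1 = 6.56825
D_2 = 7.71769
Terminal value at year 2: TV = D_2×(1+g_2)/(r−g_2) = 7.98010/0.063 = 126.66818
P_0 = D_1/(1+r)^1 + D_2/(1+r)^2 + TV/(1+r)^2
    = 5.98747 + 6.41319 + 105.25780 = 117.65846

€117.66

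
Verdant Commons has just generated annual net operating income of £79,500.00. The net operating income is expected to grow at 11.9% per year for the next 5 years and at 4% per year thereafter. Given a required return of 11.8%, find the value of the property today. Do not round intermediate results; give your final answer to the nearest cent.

£1463317.01

D_1 = 88960.50000
D_2 = 99546.79950
D_3 = 111392.86864
D_4 = 124648.62001
D_5 = 139481.80579
Terminal value at year 5: TV = D_5×(1+g_2)/(r−g_2) = 145061.07802/0.078 = 1859757.41053
P_0 = D_1/(1+r)^1 + D_2/(1+r)^2 + D_3/(1+r)^3 + D_4/(1+r)^4 + D_5/(1+r)^5 + TV/(1+r)^5
    = 79571.10912 + 79642.28185 + 79713.51824 + 79784.81834 + 79856.18223 + 1064749.09633 = 1463317.00612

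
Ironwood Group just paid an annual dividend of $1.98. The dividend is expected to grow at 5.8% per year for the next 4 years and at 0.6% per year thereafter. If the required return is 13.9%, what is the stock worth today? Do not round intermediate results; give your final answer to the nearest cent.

$17.76

D_1 = 2.09484
D_2 = 2.21634
D_3 = 2.34489
D_4 = 2.48089
Terminal value at year 4: TV = D_4×(1+g_2)/(r−g_2) = 2.49578/0.133 = 18.76524
P_0 = D_1/(1+r)^1 + D_2/(1+r)^2 + D_3/(1+r)^3 + D_4/(1+r)^4 + TV/(1+r)^4
    = 1.83919 + 1.70840 + 1.58691 + 1.47405 + 11.14960 = 17.75815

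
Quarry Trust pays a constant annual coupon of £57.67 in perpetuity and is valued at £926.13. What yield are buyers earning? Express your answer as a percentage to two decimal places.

6.23%

P = C/r ⇒ r = C/P = £57.67/£926.13 = 0.062270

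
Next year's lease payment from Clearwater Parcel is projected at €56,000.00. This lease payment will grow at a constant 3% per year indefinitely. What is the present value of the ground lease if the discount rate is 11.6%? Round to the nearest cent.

Growing perpetuity: P = D₁ / (r − g) = €56,000.0000 / (0.116 − 0.03) = €651,162.79

€651162.79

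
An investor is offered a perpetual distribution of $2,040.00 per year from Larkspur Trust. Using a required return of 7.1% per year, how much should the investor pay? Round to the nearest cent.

$28732.39

Level perpetuity: PV = C / r = $2,040.00 / 0.071 = $28,732.39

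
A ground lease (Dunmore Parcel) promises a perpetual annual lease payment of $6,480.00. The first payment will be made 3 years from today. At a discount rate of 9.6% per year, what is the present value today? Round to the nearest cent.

$56193.06

Value at end of year 2: C / r = $6,480.00 / 0.096 = $67,500.0000
Discount to today: PV = $67,500.0000 / (1 + 0.096)^2 = $67,500.0000 / 1.201216 = $56,193.06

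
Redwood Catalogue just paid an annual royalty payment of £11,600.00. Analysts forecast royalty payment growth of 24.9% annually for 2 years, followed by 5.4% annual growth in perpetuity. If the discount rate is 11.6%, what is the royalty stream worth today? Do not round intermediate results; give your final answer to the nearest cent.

D_1 = 14488.40000
D_2 = 18096.01160
Terminal value at year 2: TV = D_2×(1+g_2)/(r−g_2) = 19073.19623/0.062 = 307632.19720
P_0 = D_1/(1+r)^1 + D_2/(1+r)^2 + TV/(1+r)^2
    = 12982.43728 + 14529.62738 + 247003.66548 = 274515.73014

£274515.73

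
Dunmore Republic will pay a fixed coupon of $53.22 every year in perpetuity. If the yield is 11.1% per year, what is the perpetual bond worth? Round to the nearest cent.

Level perpetuity: PV = C / r = $53.22 / 0.111 = $479.46

$479.46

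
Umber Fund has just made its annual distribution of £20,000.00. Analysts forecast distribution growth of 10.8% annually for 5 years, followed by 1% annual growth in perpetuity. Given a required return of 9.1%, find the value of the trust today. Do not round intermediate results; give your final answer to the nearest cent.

£374200.05

D_1 = 22160.00000
D_2 = 24553.28000
D_3 = 27205.03424
D_4 = 30143.17794
D_5 = 33398.64116
Terminal value at year 5: TV = D_5×(1+g_2)/(r−g_2) = 33732.62757/0.081 = 416452.19218
P_0 = D_1/(1+r)^1 + D_2/(1+r)^2 + D_3/(1+r)^3 + D_4/(1+r)^4 + D_5/(1+r)^5 + TV/(1+r)^5
    = 20311.64070 + 20628.13739 + 20949.56574 + 21276.00261 + 21607.52602 + 269427.17632 = 374200.04878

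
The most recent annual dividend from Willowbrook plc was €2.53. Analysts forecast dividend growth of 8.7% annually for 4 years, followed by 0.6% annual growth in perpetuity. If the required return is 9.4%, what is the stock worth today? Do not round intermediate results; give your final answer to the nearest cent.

D_1 = 2.75011
D_2 = 2.98937
D_3 = 3.24944
D_4 = 3.53215
Terminal value at year 4: TV = D_4×(1+g_2)/(r−g_2) = 3.55334/0.088 = 40.37886
P_0 = D_1/(1+r)^1 + D_2/(1+r)^2 + D_3/(1+r)^3 + D_4/(1+r)^4 + TV/(1+r)^4
    = 2.51381 + 2.49773 + 2.48175 + 2.46587 + 28.18933 = 38.14848

€38.15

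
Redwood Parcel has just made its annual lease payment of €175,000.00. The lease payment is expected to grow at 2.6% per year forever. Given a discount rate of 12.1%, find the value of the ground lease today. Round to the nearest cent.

€1890000.00

D₁ = D₀ × (1 + g) = €175,000.00 × 1.026 = €179,550.0000
Growing perpetuity: P = D₁ / (r − g) = €179,550.0000 / (0.121 − 0.026) = €1,890,000.00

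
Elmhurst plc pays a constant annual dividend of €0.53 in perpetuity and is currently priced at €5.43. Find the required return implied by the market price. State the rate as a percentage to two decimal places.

9.76%

P = C/r ⇒ r = C/P = €0.53/€5.43 = 0.097606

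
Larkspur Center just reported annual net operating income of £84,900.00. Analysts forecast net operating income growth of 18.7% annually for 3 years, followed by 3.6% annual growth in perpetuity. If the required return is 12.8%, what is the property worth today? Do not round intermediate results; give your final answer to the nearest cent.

D_1 = 100776.30000
D_2 = 119621.46810
D_3 = 141990.68263
Terminal value at year 3: TV = D_3×(1+g_2)/(r−g_2) = 147102.34721/0.092 = 1598938.55663
P_0 = D_1/(1+r)^1 + D_2/(1+r)^2 + D_3/(1+r)^3 + TV/(1+r)^3
    = 89340.69149 + 94013.65319 + 98931.03399 + 1114049.46967 = 1396334.84833

£1396334.85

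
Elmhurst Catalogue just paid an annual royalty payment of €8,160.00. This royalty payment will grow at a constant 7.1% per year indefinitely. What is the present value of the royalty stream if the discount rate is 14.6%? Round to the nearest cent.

D₁ = D₀ × (1 + g) = €8,160.00 × 1.071 = €8,739.3600
Growing perpetuity: P = D₁ / (r − g) = €8,739.3600 / (0.146 − 0.071) = €116,524.80

€116524.80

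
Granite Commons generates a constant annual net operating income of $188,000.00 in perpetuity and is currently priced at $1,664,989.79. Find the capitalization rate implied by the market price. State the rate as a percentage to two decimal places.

11.29%

P = C/r ⇒ r = C/P = $188,000.00/$1,664,989.79 = 0.112914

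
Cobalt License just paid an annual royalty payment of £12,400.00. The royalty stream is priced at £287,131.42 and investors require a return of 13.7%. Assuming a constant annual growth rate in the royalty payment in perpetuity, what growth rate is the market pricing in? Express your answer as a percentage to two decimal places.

P = D₀(1+g)/(r−g) ⇒ P(r−g) = D₀(1+g) ⇒ g(P+D₀) = P·r − D₀
g = (P·r − D₀)/(P + D₀) = (£287,131.42×0.137 − £12,400.00) / (£287,131.42 + £12,400.00) = 0.089930

8.99%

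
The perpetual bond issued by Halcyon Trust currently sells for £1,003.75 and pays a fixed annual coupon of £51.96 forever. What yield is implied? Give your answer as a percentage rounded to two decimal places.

5.18%

P = C/r ⇒ r = C/P = £51.96/£1,003.75 = 0.051766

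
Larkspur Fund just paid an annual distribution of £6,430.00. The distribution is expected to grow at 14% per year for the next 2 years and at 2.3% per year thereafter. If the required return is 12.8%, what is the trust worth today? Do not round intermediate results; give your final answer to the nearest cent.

£77052.51

D_1 = 7330.20000
D_2 = 8356.42800
Terminal value at year 2: TV = D_2×(1+g_2)/(r−g_2) = 8548.62584/0.105 = 81415.48423
P_0 = D_1/(1+r)^1 + D_2/(1+r)^2 + TV/(1+r)^2
    = 6498.40426 + 6567.53622 + 63986.56713 = 77052.50760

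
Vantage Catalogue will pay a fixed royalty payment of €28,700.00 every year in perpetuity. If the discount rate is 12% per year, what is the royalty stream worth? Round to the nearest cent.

Level perpetuity: PV = C / r = €28,700.00 / 0.12 = €239,166.67

€239166.67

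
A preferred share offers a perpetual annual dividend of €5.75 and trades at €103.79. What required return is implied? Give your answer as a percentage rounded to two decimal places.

P = C/r ⇒ r = C/P = €5.75/€103.79 = 0.055400

5.54%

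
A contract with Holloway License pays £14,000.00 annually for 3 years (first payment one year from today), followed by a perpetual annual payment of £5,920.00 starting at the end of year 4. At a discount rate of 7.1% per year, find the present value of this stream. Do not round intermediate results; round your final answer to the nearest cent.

PV of 3-year annuity: £14,000.00 × [1 − (1+0.071)^−3] / 0.071 = 36673.40176
Perpetuity value at year 3: £5,920.00 / 0.071 = 83380.28169
PV of perpetuity: 83380.28169 / (1+0.071)^3 = 67872.67180
Total PV = 36673.40176 + 67872.67180 = 104546.07356

£104546.07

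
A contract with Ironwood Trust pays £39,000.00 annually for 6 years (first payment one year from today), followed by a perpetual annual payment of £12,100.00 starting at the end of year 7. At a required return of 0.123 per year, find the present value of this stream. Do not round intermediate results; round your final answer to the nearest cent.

PV of 6-year annuity: £39,000.00 × [1 − (1+0.123)^−6] / 0.123 = 158991.70355
Perpetuity value at year 6: £12,100.00 / 0.123 = 98373.98374
PV of perpetuity: 98373.98374 / (1+0.123)^6 = 49045.78854
Total PV = 158991.70355 + 49045.78854 = 208037.49209

£208037.49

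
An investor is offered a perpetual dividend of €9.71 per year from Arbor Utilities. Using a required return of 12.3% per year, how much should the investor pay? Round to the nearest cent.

€78.94

Level perpetuity: PV = C / r = €9.71 / 0.123 = €78.94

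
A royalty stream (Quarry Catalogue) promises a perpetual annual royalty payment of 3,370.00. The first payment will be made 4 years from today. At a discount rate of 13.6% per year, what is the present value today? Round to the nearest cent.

Value at end of year 3: C / r = 3,370.00 / 0.136 = 24,779.4118
Discount to today: PV = 24,779.4118 / (1 + 0.136)^3 = 24,779.4118 / 1.466003 = 16,902.70

16902.70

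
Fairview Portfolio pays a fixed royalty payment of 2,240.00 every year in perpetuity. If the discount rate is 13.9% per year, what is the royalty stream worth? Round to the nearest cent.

Level perpetuity: PV = C / r = 2,240.00 / 0.139 = 16,115.11

16115.11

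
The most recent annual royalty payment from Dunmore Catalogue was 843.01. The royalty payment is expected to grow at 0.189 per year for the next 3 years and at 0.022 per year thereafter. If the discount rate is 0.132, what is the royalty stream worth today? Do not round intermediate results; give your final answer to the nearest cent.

11868.43

D_1 = 1002.33889
D_2 = 1191.78094
D_3 = 1417.02754
Terminal value at year 3: TV = D_3×(1+g_2)/(r−g_2) = 1448.20214/0.11 = 13165.47403
P_0 = D_1/(1+r)^1 + D_2/(1+r)^2 + D_3/(1+r)^3 + TV/(1+r)^3
    = 885.45838 + 930.04419 + 976.87503 + 9076.05712 = 11868.43472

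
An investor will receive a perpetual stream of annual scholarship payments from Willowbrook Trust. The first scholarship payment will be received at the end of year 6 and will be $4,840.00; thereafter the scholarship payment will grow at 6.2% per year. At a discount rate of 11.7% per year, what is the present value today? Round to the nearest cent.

Value at end of year 5: C₁ / (r − g) = $4,840.00 / (0.117 − 0.062) = $88,000.0000
Discount to today: PV = $88,000.0000 / (1 + 0.117)^5 = $88,000.0000 / 1.738865 = $50,607.72

$50607.72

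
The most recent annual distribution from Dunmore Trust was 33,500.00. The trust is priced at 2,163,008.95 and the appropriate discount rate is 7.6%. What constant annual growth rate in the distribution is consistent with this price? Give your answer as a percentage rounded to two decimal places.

P = D₀(1+g)/(r−g) ⇒ P(r−g) = D₀(1+g) ⇒ g(P+D₀) = P·r − D₀
g = (P·r − D₀)/(P + D₀) = (2,163,008.95×0.076 − 33,500.00) / (2,163,008.95 + 33,500.00) = 0.059589

5.96%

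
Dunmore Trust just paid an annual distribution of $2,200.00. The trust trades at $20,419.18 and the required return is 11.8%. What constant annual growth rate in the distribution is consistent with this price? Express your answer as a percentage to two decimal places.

0.93%

P = D₀(1+g)/(r−g) ⇒ P(r−g) = D₀(1+g) ⇒ g(P+D₀) = P·r − D₀
g = (P·r − D₀)/(P + D₀) = ($20,419.18×0.118 − $2,200.00) / ($20,419.18 + $2,200.00) = 0.009260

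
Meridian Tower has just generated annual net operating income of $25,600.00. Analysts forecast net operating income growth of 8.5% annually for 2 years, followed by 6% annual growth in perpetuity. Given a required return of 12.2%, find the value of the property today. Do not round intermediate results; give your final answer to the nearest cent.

D_1 = 27776.00000
D_2 = 30136.96000
Terminal value at year 2: TV = D_2×(1+g_2)/(r−g_2) = 31945.17760/0.062 = 515244.80000
P_0 = D_1/(1+r)^1 + D_2/(1+r)^2 + TV/(1+r)^2
    = 24755.79323 + 23939.42571 + 409286.95575 = 457982.17469

$457982.17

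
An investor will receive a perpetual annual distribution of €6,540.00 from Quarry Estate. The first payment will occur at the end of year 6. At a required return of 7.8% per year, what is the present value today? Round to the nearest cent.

€57595.60

Value at end of year 5: C / r = €6,540.00 / 0.078 = €83,846.1538
Discount to today: PV = €83,846.1538 / (1 + 0.078)^5 = €83,846.1538 / 1.455773 = €57,595.60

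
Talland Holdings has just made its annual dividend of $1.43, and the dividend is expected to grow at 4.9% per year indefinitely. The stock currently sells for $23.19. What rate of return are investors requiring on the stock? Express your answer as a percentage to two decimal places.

11.37%

D₁ = $1.43 × 1.049 = $1.5001
P = D₁/(r − g) ⇒ r = D₁/P + g = $1.5001/$23.19 + 0.049 = 0.064686 + 0.049 = 0.113686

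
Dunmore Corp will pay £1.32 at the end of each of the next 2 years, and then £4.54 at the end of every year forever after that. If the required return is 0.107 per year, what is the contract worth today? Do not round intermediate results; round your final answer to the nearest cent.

PV of 2-year annuity: £1.32 × [1 − (1+0.107)^−2] / 0.107 = 2.26957
Perpetuity value at year 2: £4.54 / 0.107 = 42.42991
PV of perpetuity: 42.42991 / (1+0.107)^2 = 34.62397
Total PV = 2.26957 + 34.62397 = 36.89354

£36.89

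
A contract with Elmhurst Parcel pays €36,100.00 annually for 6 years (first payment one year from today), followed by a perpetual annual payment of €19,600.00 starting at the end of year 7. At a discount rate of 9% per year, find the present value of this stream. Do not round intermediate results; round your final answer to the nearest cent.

PV of 6-year annuity: €36,100.00 × [1 − (1+0.09)^−6] / 0.09 = 161941.66111
Perpetuity value at year 6: €19,600.00 / 0.09 = 217777.77778
PV of perpetuity: 217777.77778 / (1+0.09)^6 = 129853.77341
Total PV = 161941.66111 + 129853.77341 = 291795.43452

€291795.43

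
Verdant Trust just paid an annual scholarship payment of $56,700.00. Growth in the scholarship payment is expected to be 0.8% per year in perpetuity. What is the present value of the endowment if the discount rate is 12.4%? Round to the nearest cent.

$492703.45

D₁ = D₀ × (1 + g) = $56,700.00 × 1.008 = $57,153.6000
Growing perpetuity: P = D₁ / (r − g) = $57,153.6000 / (0.124 − 0.008) = $492,703.45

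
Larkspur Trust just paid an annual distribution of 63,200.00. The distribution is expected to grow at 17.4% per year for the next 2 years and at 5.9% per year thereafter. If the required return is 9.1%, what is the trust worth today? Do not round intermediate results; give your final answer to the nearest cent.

D_1 = 74196.80000
D_2 = 87107.04320
Terminal value at year 2: TV = D_2×(1+g_2)/(r−g_2) = 92246.35875/0.032 = 2882698.71090
P_0 = D_1/(1+r)^1 + D_2/(1+r)^2 + TV/(1+r)^2
    = 68008.06599 + 73181.91519 + 2421864.00598 = 2563053.98717

2563053.99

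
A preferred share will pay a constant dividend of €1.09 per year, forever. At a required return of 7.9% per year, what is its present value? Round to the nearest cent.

Level perpetuity: PV = C / r = €1.09 / 0.079 = €13.80

€13.80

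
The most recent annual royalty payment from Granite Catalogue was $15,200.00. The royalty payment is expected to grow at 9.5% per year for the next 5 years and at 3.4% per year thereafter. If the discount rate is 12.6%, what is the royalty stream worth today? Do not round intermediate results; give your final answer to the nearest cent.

D_1 = 16644.00000
D_2 = 18225.18000
D_3 = 19956.57210
D_4 = 21852.44645
D_5 = 23928.42886
Terminal value at year 5: TV = D_5×(1+g_2)/(r−g_2) = 24741.99544/0.092 = 268934.73308
P_0 = D_1/(1+r)^1 + D_2/(1+r)^2 + D_3/(1+r)^3 + D_4/(1+r)^4 + D_5/(1+r)^5 + TV/(1+r)^5
    = 14781.52753 + 14374.57606 + 13978.82841 + 13593.97612 + 13219.71923 + 148578.14869 = 218526.77604

$218526.78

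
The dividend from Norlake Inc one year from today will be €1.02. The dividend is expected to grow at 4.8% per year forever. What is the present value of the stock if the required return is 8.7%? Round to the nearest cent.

Growing perpetuity: P = D₁ / (r − g) = €1.0200 / (0.087 − 0.048) = €26.15

€26.15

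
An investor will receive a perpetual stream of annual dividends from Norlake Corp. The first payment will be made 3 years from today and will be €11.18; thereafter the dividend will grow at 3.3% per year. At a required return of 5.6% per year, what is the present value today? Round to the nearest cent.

€435.90

Value at end of year 2: C₁ / (r − g) = €11.18 / (0.056 − 0.033) = €486.0870
Discount to today: PV = €486.0870 / (1 + 0.056)^2 = €486.0870 / 1.115136 = €435.90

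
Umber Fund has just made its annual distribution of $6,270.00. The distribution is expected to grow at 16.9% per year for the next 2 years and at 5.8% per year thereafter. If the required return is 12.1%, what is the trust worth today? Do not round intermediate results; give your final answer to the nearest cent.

$127863.50

D_1 = 7329.63000
D_2 = 8568.33747
Terminal value at year 2: TV = D_2×(1+g_2)/(r−g_2) = 9065.30104/0.063 = 143893.66735
P_0 = D_1/(1+r)^1 + D_2/(1+r)^2 + TV/(1+r)^2
    = 6538.47458 + 6818.44494 + 114506.58331 = 127863.50282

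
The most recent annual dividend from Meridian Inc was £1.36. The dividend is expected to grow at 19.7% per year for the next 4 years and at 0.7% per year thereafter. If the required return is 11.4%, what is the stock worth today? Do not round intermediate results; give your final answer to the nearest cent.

£23.59

D_1 = 1.62792
D_2 = 1.94862
D_3 = 2.33250
D_4 = 2.79200
Terminal value at year 4: TV = D_4×(1+g_2)/(r−g_2) = 2.81154/0.107 = 26.27612
P_0 = D_1/(1+r)^1 + D_2/(1+r)^2 + D_3/(1+r)^3 + D_4/(1+r)^4 + TV/(1+r)^4
    = 1.46133 + 1.57021 + 1.68720 + 1.81290 + 17.06163 = 23.59326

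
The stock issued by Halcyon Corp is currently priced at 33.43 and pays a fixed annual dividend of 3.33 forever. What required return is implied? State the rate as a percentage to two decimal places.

P = C/r ⇒ r = C/P = 3.33/33.43 = 0.099611

9.96%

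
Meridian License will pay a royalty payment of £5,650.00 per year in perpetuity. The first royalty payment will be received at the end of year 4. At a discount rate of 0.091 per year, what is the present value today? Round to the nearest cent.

£47811.55

Value at end of year 3: C / r = £5,650.00 / 0.091 = £62,087.9121
Discount to today: PV = £62,087.9121 / (1 + 0.091)^3 = £62,087.9121 / 1.298597 = £47,811.55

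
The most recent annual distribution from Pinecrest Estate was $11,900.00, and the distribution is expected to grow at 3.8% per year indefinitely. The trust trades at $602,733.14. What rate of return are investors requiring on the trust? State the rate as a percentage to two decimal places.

5.85%

D₁ = $11,900.00 × 1.038 = $12,352.2000
P = D₁/(r − g) ⇒ r = D₁/P + g = $12,352.2000/$602,733.14 + 0.038 = 0.020494 + 0.038 = 0.058494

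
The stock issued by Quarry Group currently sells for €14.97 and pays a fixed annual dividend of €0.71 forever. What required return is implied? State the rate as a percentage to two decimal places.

P = C/r ⇒ r = C/P = €0.71/€14.97 = 0.047428

4.74%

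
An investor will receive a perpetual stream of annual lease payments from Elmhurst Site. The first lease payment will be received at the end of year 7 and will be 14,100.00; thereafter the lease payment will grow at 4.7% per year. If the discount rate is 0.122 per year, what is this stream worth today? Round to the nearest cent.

Value at end of year 6: C₁ / (r − g) = 14,100.00 / (0.122 − 0.047) = 188,000.0000
Discount to today: PV = 188,000.0000 / (1 + 0.122)^6 = 188,000.0000 / 1.995065 = 94,232.50

94232.50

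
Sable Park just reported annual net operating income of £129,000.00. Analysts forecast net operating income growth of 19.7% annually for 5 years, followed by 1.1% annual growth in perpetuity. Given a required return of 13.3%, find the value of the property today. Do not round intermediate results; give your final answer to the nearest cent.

D_1 = 154413.00000
D_2 = 184832.36100
D_3 = 221244.33612
D_4 = 264829.47033
D_5 = 317000.87599
Terminal value at year 5: TV = D_5×(1+g_2)/(r−g_2) = 320487.88562/0.122 = 2626949.88216
P_0 = D_1/(1+r)^1 + D_2/(1+r)^2 + D_3/(1+r)^3 + D_4/(1+r)^4 + D_5/(1+r)^5 + TV/(1+r)^5
    = 136286.84907 + 143985.31186 + 152118.63928 + 160711.39560 + 169789.53268 + 1407026.37331 = 2169918.10181

£2169918.10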